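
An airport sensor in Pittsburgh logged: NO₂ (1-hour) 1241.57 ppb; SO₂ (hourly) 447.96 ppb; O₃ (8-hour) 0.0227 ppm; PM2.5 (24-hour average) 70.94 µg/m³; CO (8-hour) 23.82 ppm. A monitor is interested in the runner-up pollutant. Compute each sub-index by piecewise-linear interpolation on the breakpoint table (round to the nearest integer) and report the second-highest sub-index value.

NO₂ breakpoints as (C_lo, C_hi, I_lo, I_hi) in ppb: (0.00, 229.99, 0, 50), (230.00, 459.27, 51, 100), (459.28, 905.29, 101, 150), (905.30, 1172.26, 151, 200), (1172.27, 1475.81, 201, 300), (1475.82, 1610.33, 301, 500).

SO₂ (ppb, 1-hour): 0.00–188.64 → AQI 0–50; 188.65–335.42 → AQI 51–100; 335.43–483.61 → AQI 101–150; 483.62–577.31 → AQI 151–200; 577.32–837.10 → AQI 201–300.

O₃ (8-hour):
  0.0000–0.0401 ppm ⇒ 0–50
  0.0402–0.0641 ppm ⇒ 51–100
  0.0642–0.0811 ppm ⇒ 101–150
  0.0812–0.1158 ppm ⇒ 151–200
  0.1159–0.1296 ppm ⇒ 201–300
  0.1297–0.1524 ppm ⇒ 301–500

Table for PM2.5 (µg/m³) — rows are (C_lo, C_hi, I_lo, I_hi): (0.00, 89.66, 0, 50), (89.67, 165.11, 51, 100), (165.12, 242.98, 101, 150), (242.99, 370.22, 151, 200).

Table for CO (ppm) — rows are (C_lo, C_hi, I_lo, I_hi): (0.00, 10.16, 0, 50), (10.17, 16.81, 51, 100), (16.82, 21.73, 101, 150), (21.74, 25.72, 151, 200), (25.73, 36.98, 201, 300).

NO₂ 1241.57: bracket 1172.27–1475.81 → index 201–300; slope 99/303.54, offset 69.30.
AQI = 201 + 99/303.54·69.30 ≈ 223.60 ⇒ 224.
SO₂: 447.96 lies in 335.43–483.61, so I_lo=101, I_hi=150, C_lo=335.43, C_hi=483.61.
(150−101)/(483.61−335.43) × (447.96−335.43) + 101 = 49/148.18 × 112.53 + 101 ≈ 138.21 → 138.
O₃: row 0.0000–0.0401 (AQI 0–50). (50−0)·(0.0227−0.0000)/(0.0401−0.0000) + 0 = 50·0.0227/0.0401 + 0 ≈ 28.30 → 28.
PM2.5: 70.94 ∈ [0.00, 89.66] ↔ index [0, 50].
0 + (70.94−0.00)·(50−0)/(89.66−0.00) = 0 + 70.94·50/89.66 ≈ 39.56, so AQI = 40.
CO: 23.82 ∈ [21.74, 25.72] ↔ index [151, 200].
151 + (23.82−21.74)·(200−151)/(25.72−21.74) = 151 + 2.08·49/3.98 ≈ 176.61, so AQI = 177.
Sub-indices: NO₂→224, SO₂→138, O₃→28, PM2.5→40, CO→177. Ranked high→low: 224, 177, 138, 40, 28. Second-highest sub-index = 177.

177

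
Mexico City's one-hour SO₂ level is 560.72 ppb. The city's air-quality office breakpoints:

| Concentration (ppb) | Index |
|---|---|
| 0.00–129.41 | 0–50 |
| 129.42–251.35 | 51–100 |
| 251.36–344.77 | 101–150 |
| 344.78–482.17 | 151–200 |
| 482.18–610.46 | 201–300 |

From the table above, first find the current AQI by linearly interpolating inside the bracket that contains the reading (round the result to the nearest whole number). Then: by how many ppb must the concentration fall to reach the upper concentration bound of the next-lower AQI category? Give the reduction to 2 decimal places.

SO₂ 560.72: bracket 482.18–610.46 → index 201–300; slope 99/128.28, offset 78.54.
AQI = 201 + 99/128.28·78.54 ≈ 261.61 ⇒ 262.
Current AQI 262 is in the Very Unhealthy range (201–300). The next-lower category tops out at AQI 200, whose upper concentration bound is 482.17 ppb.
Reduction needed = 560.72 − 482.17 = 78.55 ppb.

78.55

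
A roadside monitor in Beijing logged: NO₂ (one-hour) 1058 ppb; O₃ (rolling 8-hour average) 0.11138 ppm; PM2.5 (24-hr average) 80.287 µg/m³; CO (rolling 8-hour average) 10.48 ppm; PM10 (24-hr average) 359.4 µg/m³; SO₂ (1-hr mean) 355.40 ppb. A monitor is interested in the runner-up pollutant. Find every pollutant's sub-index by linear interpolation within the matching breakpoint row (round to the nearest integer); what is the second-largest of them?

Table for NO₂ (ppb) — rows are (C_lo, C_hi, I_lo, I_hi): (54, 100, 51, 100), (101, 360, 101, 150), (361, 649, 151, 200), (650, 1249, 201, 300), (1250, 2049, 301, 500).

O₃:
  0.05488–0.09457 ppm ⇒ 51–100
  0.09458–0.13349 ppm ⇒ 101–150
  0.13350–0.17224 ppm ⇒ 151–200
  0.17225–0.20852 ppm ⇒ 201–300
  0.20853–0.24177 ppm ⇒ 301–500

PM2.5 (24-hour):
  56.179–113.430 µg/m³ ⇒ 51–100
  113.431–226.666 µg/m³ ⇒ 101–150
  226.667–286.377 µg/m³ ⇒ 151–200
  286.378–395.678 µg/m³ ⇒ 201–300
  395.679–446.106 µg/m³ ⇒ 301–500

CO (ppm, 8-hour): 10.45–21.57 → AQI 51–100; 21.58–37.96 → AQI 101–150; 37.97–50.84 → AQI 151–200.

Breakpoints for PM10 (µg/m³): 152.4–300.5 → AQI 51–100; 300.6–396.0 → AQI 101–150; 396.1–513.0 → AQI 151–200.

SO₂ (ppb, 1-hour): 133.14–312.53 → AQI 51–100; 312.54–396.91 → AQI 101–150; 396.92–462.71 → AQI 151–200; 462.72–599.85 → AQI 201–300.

131

NO₂: 1058 ∈ [650, 1249] ↔ index [201, 300].
201 + (1058−650)·(300−201)/(1249−650) = 201 + 408·99/599 ≈ 268.43, so AQI = 268.
O₃: 0.11138 ∈ [0.09458, 0.13349] ↔ index [101, 150].
101 + (0.11138−0.09458)·(150−101)/(0.13349−0.09458) = 101 + 0.01680·49/0.03891 ≈ 122.16, so AQI = 122.
PM2.5: row 56.179–113.430 (AQI 51–100). (100−51)·(80.287−56.179)/(113.430−56.179) + 51 = 49·24.108/57.251 + 51 ≈ 71.63 → 72.
CO: 10.48 ∈ [10.45, 21.57] ↔ index [51, 100].
51 + (10.48−10.45)·(100−51)/(21.57−10.45) = 51 + 0.03·49/11.12 ≈ 51.13, so AQI = 51.
PM10: row 300.6–396.0 (AQI 101–150). (150−101)·(359.4−300.6)/(396.0−300.6) + 101 = 49·58.8/95.4 + 101 ≈ 131.20 → 131.
SO₂: row 312.54–396.91 (AQI 101–150). (150−101)·(355.40−312.54)/(396.91−312.54) + 101 = 49·42.86/84.37 + 101 ≈ 125.89 → 126.
Sub-indices: NO₂→268, O₃→122, PM2.5→72, CO→51, PM10→131, SO₂→126. Ranked high→low: 268, 131, 126, 122, 72, 51. Second-highest sub-index = 131.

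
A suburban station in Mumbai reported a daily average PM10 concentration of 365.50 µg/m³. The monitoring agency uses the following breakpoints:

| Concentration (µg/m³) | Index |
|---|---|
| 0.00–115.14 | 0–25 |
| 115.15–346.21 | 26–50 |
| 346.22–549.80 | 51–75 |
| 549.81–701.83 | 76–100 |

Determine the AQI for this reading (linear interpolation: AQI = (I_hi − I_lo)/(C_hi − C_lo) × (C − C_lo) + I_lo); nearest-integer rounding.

PM10 365.50: bracket 346.22–549.80 → index 51–75; slope 24/203.58, offset 19.28.
AQI = 51 + 24/203.58·19.28 ≈ 53.27 ⇒ 53.

53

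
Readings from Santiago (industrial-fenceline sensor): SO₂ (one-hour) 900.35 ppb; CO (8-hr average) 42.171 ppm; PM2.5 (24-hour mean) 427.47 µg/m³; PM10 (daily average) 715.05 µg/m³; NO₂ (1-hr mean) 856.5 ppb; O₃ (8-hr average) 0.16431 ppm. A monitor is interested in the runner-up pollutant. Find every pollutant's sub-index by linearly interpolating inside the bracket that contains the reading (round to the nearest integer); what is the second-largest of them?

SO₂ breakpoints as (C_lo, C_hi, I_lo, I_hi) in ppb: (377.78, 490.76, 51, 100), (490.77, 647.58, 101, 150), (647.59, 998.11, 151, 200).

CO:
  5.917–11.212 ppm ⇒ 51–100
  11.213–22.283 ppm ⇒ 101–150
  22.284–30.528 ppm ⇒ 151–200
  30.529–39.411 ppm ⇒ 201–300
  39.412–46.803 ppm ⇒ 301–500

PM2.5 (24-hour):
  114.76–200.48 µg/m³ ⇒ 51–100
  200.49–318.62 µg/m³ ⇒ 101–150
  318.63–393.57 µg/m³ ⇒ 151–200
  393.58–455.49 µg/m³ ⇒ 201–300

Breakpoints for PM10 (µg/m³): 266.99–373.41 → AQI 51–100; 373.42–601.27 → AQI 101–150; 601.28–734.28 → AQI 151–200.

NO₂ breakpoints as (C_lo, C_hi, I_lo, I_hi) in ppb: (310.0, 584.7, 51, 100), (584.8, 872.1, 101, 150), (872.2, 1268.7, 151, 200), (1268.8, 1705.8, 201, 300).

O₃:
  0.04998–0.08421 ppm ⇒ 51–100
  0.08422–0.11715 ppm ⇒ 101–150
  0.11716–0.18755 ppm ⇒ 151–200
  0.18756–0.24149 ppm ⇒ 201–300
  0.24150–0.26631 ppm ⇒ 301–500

SO₂: 900.35 ∈ [647.59, 998.11] ↔ index [151, 200].
151 + (900.35−647.59)·(200−151)/(998.11−647.59) = 151 + 252.76·49/350.52 ≈ 186.33, so AQI = 186.
CO: 42.171 ∈ [39.412, 46.803] ↔ index [301, 500].
301 + (42.171−39.412)·(500−301)/(46.803−39.412) = 301 + 2.759·199/7.391 ≈ 375.29, so AQI = 375.
PM2.5: 427.47 lies in 393.58–455.49, so I_lo=201, I_hi=300, C_lo=393.58, C_hi=455.49.
(300−201)/(455.49−393.58) × (427.47−393.58) + 201 = 99/61.91 × 33.89 + 201 ≈ 255.19 → 255.
PM10 715.05: bracket 601.28–734.28 → index 151–200; slope 49/133.00, offset 113.77.
AQI = 151 + 49/133.00·113.77 ≈ 192.92 ⇒ 193.
NO₂: 856.5 lies in 584.8–872.1, so I_lo=101, I_hi=150, C_lo=584.8, C_hi=872.1.
(150−101)/(872.1−584.8) × (856.5−584.8) + 101 = 49/287.3 × 271.7 + 101 ≈ 147.34 → 147.
O₃ 0.16431: bracket 0.11716–0.18755 → index 151–200; slope 49/0.07039, offset 0.04715.
AQI = 151 + 49/0.07039·0.04715 ≈ 183.82 ⇒ 184.
Sub-indices: SO₂→186, CO→375, PM2.5→255, PM10→193, NO₂→147, O₃→184. Ranked high→low: 375, 255, 193, 186, 184, 147. Second-highest sub-index = 255.

255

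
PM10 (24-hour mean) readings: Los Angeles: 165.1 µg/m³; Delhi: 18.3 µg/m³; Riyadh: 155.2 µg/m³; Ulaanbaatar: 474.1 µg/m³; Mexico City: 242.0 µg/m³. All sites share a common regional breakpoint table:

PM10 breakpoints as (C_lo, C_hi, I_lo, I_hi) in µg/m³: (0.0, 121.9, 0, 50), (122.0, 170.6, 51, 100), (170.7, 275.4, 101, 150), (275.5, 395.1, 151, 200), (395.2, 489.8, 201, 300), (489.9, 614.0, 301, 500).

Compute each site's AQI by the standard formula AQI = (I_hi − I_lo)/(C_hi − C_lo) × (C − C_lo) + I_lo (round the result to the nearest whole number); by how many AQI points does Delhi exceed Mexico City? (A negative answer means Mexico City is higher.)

-126

Los Angeles: row 122.0–170.6 (AQI 51–100). (100−51)·(165.1−122.0)/(170.6−122.0) + 51 = 49·43.1/48.6 + 51 ≈ 94.45 → 94.
Delhi: 18.3 lies in 0.0–121.9, so I_lo=0, I_hi=50, C_lo=0.0, C_hi=121.9.
(50−0)/(121.9−0.0) × (18.3−0.0) + 0 = 50/121.9 × 18.3 + 0 ≈ 7.51 → 8.
Riyadh: row 122.0–170.6 (AQI 51–100). (100−51)·(155.2−122.0)/(170.6−122.0) + 51 = 49·33.2/48.6 + 51 ≈ 84.47 → 84.
Ulaanbaatar: row 395.2–489.8 (AQI 201–300). (300−201)·(474.1−395.2)/(489.8−395.2) + 201 = 99·78.9/94.6 + 201 ≈ 283.57 → 284.
Mexico City: 242.0 lies in 170.7–275.4, so I_lo=101, I_hi=150, C_lo=170.7, C_hi=275.4.
(150−101)/(275.4−170.7) × (242.0−170.7) + 101 = 49/104.7 × 71.3 + 101 ≈ 134.37 → 134.
AQIs: Los Angeles=94, Delhi=8, Riyadh=84, Ulaanbaatar=284, Mexico City=134. Delhi (8) − Mexico City (134) = -126.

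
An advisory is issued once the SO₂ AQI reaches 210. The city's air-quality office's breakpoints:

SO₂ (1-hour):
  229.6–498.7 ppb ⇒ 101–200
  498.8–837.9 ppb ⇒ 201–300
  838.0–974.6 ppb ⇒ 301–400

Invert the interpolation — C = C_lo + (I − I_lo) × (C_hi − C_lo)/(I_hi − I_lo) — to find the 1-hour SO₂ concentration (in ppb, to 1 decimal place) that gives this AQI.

529.6

AQI 210 lies in the 201–300 band, which corresponds to 498.8–837.9 ppb.
C = 498.8 + (210−201)×(837.9−498.8)/(300−201) = 498.8 + 9×339.1/99 ≈ 529.627 ppb → 529.6 ppb to 1 dp.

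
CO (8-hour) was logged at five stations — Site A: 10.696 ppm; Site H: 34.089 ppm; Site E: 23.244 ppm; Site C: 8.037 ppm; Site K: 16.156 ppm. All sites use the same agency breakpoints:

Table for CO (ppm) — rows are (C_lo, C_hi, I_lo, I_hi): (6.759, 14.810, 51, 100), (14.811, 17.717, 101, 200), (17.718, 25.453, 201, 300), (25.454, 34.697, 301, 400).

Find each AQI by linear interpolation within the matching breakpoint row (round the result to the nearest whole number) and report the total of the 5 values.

946

Site A: 10.696 ∈ [6.759, 14.810] ↔ index [51, 100].
51 + (10.696−6.759)·(100−51)/(14.810−6.759) = 51 + 3.937·49/8.051 ≈ 74.96, so AQI = 75.
Site H: 34.089 lies in 25.454–34.697, so I_lo=301, I_hi=400, C_lo=25.454, C_hi=34.697.
(400−301)/(34.697−25.454) × (34.089−25.454) + 301 = 99/9.243 × 8.635 + 301 ≈ 393.49 → 393.
Site E: 23.244 ∈ [17.718, 25.453] ↔ index [201, 300].
201 + (23.244−17.718)·(300−201)/(25.453−17.718) = 201 + 5.526·99/7.735 ≈ 271.73, so AQI = 272.
Site C: 8.037 lies in 6.759–14.810, so I_lo=51, I_hi=100, C_lo=6.759, C_hi=14.810.
(100−51)/(14.810−6.759) × (8.037−6.759) + 51 = 49/8.051 × 1.278 + 51 ≈ 58.78 → 59.
Site K: 16.156 ∈ [14.811, 17.717] ↔ index [101, 200].
101 + (16.156−14.811)·(200−101)/(17.717−14.811) = 101 + 1.345·99/2.906 ≈ 146.82, so AQI = 147.
AQIs: Site A=75, Site H=393, Site E=272, Site C=59, Site K=147. Sum = 75 + 393 + 272 + 59 + 147 = 946.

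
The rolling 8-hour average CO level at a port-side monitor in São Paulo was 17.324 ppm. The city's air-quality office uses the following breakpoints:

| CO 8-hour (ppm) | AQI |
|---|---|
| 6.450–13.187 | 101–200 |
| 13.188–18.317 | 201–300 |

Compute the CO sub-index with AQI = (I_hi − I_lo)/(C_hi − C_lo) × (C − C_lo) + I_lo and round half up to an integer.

281

CO: 17.324 lies in 13.188–18.317, so I_lo=201, I_hi=300, C_lo=13.188, C_hi=18.317.
(300−201)/(18.317−13.188) × (17.324−13.188) + 201 = 99/5.129 × 4.136 + 201 ≈ 280.83 → 281.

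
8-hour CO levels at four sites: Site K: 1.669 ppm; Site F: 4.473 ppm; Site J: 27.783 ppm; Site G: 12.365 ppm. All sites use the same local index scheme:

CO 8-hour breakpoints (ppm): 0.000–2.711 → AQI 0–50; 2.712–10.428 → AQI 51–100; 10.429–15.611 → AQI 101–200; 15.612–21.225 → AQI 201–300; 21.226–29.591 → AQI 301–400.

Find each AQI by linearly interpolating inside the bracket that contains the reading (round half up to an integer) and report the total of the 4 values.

Site K: 1.669 ∈ [0.000, 2.711] ↔ index [0, 50].
0 + (1.669−0.000)·(50−0)/(2.711−0.000) = 0 + 1.669·50/2.711 ≈ 30.78, so AQI = 31.
Site F 4.473: bracket 2.712–10.428 → index 51–100; slope 49/7.716, offset 1.761.
AQI = 51 + 49/7.716·1.761 ≈ 62.18 ⇒ 62.
Site J: 27.783 ∈ [21.226, 29.591] ↔ index [301, 400].
301 + (27.783−21.226)·(400−301)/(29.591−21.226) = 301 + 6.557·99/8.365 ≈ 378.60, so AQI = 379.
Site G 12.365: bracket 10.429–15.611 → index 101–200; slope 99/5.182, offset 1.936.
AQI = 101 + 99/5.182·1.936 ≈ 137.99 ⇒ 138.
AQIs: Site K=31, Site F=62, Site J=379, Site G=138. Sum = 31 + 62 + 379 + 138 = 610.

610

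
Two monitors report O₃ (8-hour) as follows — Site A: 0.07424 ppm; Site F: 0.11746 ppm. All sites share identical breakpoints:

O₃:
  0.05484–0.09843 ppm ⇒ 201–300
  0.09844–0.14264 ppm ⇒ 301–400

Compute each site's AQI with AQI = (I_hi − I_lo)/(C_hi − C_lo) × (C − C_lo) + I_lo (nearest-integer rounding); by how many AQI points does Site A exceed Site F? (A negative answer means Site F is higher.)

Site A 0.07424: bracket 0.05484–0.09843 → index 201–300; slope 99/0.04359, offset 0.01940.
AQI = 201 + 99/0.04359·0.01940 ≈ 245.06 ⇒ 245.
Site F: 0.11746 lies in 0.09844–0.14264, so I_lo=301, I_hi=400, C_lo=0.09844, C_hi=0.14264.
(400−301)/(0.14264−0.09844) × (0.11746−0.09844) + 301 = 99/0.04420 × 0.01902 + 301 ≈ 343.60 → 344.
AQIs: Site A=245, Site F=344. Site A (245) − Site F (344) = -99.

-99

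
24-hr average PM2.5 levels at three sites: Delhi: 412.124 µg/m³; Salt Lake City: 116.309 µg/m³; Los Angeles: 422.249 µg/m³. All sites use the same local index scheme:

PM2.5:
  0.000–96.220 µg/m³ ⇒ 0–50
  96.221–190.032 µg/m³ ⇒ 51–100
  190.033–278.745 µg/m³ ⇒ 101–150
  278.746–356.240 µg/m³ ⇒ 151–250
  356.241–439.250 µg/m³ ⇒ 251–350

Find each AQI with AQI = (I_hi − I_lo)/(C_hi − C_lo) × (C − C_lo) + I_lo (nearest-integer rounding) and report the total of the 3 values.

709

Delhi: 412.124 lies in 356.241–439.250, so I_lo=251, I_hi=350, C_lo=356.241, C_hi=439.250.
(350−251)/(439.250−356.241) × (412.124−356.241) + 251 = 99/83.009 × 55.883 + 251 ≈ 317.65 → 318.
Salt Lake City 116.309: bracket 96.221–190.032 → index 51–100; slope 49/93.811, offset 20.088.
AQI = 51 + 49/93.811·20.088 ≈ 61.49 ⇒ 61.
Los Angeles: 422.249 lies in 356.241–439.250, so I_lo=251, I_hi=350, C_lo=356.241, C_hi=439.250.
(350−251)/(439.250−356.241) × (422.249−356.241) + 251 = 99/83.009 × 66.008 + 251 ≈ 329.72 → 330.
AQIs: Delhi=318, Salt Lake City=61, Los Angeles=330. Sum = 318 + 61 + 330 = 709.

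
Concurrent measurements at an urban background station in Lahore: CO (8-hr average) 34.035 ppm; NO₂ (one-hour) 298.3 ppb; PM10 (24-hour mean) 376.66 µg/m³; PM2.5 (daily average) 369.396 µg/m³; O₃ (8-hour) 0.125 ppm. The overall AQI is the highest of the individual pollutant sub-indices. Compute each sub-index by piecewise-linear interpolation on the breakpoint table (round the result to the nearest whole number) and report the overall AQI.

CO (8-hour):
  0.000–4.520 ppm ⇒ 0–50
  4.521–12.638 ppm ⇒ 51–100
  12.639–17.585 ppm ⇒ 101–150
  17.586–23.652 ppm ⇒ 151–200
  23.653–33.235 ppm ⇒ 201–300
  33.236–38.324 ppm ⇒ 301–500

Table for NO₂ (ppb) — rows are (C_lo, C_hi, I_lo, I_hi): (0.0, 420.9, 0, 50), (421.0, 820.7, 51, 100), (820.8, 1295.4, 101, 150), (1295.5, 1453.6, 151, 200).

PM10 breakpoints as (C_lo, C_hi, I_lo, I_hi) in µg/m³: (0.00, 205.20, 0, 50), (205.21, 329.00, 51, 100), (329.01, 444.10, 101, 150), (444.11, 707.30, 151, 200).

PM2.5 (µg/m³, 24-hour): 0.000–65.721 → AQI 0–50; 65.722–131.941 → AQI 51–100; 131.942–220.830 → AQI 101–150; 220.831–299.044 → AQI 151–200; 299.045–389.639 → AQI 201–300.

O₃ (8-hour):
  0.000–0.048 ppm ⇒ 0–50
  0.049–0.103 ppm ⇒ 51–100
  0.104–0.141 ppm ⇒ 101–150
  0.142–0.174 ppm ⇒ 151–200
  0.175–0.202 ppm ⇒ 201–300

332

CO: 34.035 ∈ [33.236, 38.324] ↔ index [301, 500].
301 + (34.035−33.236)·(500−301)/(38.324−33.236) = 301 + 0.799·199/5.088 ≈ 332.25, so AQI = 332.
NO₂: row 0.0–420.9 (AQI 0–50). (50−0)·(298.3−0.0)/(420.9−0.0) + 0 = 50·298.3/420.9 + 0 ≈ 35.44 → 35.
PM10: 376.66 lies in 329.01–444.10, so I_lo=101, I_hi=150, C_lo=329.01, C_hi=444.10.
(150−101)/(444.10−329.01) × (376.66−329.01) + 101 = 49/115.09 × 47.65 + 101 ≈ 121.29 → 121.
PM2.5: 369.396 lies in 299.045–389.639, so I_lo=201, I_hi=300, C_lo=299.045, C_hi=389.639.
(300−201)/(389.639−299.045) × (369.396−299.045) + 201 = 99/90.594 × 70.351 + 201 ≈ 277.88 → 278.
O₃: 0.125 ∈ [0.104, 0.141] ↔ index [101, 150].
101 + (0.125−0.104)·(150−101)/(0.141−0.104) = 101 + 0.021·49/0.037 ≈ 128.81, so AQI = 129.
Sub-indices: CO→332, NO₂→35, PM10→121, PM2.5→278, O₃→129. Overall AQI = max = 332; dominant pollutant is CO.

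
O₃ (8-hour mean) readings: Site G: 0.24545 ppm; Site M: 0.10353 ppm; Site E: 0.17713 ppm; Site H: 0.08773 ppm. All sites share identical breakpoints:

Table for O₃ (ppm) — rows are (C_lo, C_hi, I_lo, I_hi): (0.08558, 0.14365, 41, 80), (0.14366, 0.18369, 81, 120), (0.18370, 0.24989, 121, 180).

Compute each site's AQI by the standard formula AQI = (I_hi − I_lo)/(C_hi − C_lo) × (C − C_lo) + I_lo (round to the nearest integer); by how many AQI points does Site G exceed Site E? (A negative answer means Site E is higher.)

Site G: 0.24545 lies in 0.18370–0.24989, so I_lo=121, I_hi=180, C_lo=0.18370, C_hi=0.24989.
(180−121)/(0.24989−0.18370) × (0.24545−0.18370) + 121 = 59/0.06619 × 0.06175 + 121 ≈ 176.04 → 176.
Site M: 0.10353 lies in 0.08558–0.14365, so I_lo=41, I_hi=80, C_lo=0.08558, C_hi=0.14365.
(80−41)/(0.14365−0.08558) × (0.10353−0.08558) + 41 = 39/0.05807 × 0.01795 + 41 ≈ 53.06 → 53.
Site E: row 0.14366–0.18369 (AQI 81–120). (120−81)·(0.17713−0.14366)/(0.18369−0.14366) + 81 = 39·0.03347/0.04003 + 81 ≈ 113.61 → 114.
Site H: row 0.08558–0.14365 (AQI 41–80). (80−41)·(0.08773−0.08558)/(0.14365−0.08558) + 41 = 39·0.00215/0.05807 + 41 ≈ 42.44 → 42.
AQIs: Site G=176, Site M=53, Site E=114, Site H=42. Site G (176) − Site E (114) = 62.

62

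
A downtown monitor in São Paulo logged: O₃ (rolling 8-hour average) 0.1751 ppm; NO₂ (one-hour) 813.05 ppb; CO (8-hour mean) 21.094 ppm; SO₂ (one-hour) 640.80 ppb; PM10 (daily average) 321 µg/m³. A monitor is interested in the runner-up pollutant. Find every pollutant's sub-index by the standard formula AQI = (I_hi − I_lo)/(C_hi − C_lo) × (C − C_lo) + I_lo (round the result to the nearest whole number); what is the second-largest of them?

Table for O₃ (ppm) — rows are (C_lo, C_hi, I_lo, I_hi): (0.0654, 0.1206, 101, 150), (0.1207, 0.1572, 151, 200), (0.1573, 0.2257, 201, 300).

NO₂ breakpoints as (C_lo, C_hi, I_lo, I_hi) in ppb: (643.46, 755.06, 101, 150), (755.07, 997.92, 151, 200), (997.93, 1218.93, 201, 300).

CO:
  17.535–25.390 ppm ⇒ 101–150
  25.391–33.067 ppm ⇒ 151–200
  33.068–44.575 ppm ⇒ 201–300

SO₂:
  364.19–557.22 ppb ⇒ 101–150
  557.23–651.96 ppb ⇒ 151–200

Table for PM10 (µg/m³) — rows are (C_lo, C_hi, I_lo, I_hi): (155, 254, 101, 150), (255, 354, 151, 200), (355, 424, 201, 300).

194

O₃: 0.1751 ∈ [0.1573, 0.2257] ↔ index [201, 300].
201 + (0.1751−0.1573)·(300−201)/(0.2257−0.1573) = 201 + 0.0178·99/0.0684 ≈ 226.76, so AQI = 227.
NO₂: 813.05 ∈ [755.07, 997.92] ↔ index [151, 200].
151 + (813.05−755.07)·(200−151)/(997.92−755.07) = 151 + 57.98·49/242.85 ≈ 162.70, so AQI = 163.
CO 21.094: bracket 17.535–25.390 → index 101–150; slope 49/7.855, offset 3.559.
AQI = 101 + 49/7.855·3.559 ≈ 123.20 ⇒ 123.
SO₂: 640.80 lies in 557.23–651.96, so I_lo=151, I_hi=200, C_lo=557.23, C_hi=651.96.
(200−151)/(651.96−557.23) × (640.80−557.23) + 151 = 49/94.73 × 83.57 + 151 ≈ 194.23 → 194.
PM10: row 255–354 (AQI 151–200). (200−151)·(321−255)/(354−255) + 151 = 49·66/99 + 151 ≈ 183.67 → 184.
Sub-indices: O₃→227, NO₂→163, CO→123, SO₂→194, PM10→184. Ranked high→low: 227, 194, 184, 163, 123. Second-highest sub-index = 194.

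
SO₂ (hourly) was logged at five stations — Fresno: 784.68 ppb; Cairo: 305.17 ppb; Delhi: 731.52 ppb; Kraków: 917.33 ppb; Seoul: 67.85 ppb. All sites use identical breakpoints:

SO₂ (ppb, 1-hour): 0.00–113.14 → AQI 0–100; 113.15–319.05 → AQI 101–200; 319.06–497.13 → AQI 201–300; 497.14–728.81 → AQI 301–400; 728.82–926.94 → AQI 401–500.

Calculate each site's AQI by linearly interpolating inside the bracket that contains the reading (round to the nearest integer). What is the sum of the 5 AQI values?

1579

Fresno: row 728.82–926.94 (AQI 401–500). (500−401)·(784.68−728.82)/(926.94−728.82) + 401 = 99·55.86/198.12 + 401 ≈ 428.91 → 429.
Cairo 305.17: bracket 113.15–319.05 → index 101–200; slope 99/205.90, offset 192.02.
AQI = 101 + 99/205.90·192.02 ≈ 193.33 ⇒ 193.
Delhi: 731.52 ∈ [728.82, 926.94] ↔ index [401, 500].
401 + (731.52−728.82)·(500−401)/(926.94−728.82) = 401 + 2.70·99/198.12 ≈ 402.35, so AQI = 402.
Kraków: 917.33 lies in 728.82–926.94, so I_lo=401, I_hi=500, C_lo=728.82, C_hi=926.94.
(500−401)/(926.94−728.82) × (917.33−728.82) + 401 = 99/198.12 × 188.51 + 401 ≈ 495.20 → 495.
Seoul: row 0.00–113.14 (AQI 0–100). (100−0)·(67.85−0.00)/(113.14−0.00) + 0 = 100·67.85/113.14 + 0 ≈ 59.97 → 60.
AQIs: Fresno=429, Cairo=193, Delhi=402, Kraków=495, Seoul=60. Sum = 429 + 193 + 402 + 495 + 60 = 1579.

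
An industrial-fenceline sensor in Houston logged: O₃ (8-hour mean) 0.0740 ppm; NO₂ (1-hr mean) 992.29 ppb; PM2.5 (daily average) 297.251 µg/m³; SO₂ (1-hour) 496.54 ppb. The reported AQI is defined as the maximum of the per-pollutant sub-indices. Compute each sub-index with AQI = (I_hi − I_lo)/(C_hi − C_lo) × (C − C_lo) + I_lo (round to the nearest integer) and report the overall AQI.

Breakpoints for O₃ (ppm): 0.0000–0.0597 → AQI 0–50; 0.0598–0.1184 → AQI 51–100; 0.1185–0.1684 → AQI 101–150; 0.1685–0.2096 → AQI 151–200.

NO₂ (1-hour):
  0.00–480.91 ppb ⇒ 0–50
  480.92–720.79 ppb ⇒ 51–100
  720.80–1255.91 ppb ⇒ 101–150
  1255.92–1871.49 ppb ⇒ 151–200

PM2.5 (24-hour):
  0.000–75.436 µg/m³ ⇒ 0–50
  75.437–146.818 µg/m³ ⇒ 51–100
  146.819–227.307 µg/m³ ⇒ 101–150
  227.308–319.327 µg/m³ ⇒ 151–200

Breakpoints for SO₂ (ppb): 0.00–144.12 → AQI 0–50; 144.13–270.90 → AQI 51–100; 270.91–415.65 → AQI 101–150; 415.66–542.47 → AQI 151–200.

O₃: 0.0740 lies in 0.0598–0.1184, so I_lo=51, I_hi=100, C_lo=0.0598, C_hi=0.1184.
(100−51)/(0.1184−0.0598) × (0.0740−0.0598) + 51 = 49/0.0586 × 0.0142 + 51 ≈ 62.87 → 63.
NO₂: 992.29 lies in 720.80–1255.91, so I_lo=101, I_hi=150, C_lo=720.80, C_hi=1255.91.
(150−101)/(1255.91−720.80) × (992.29−720.80) + 101 = 49/535.11 × 271.49 + 101 ≈ 125.86 → 126.
PM2.5: 297.251 lies in 227.308–319.327, so I_lo=151, I_hi=200, C_lo=227.308, C_hi=319.327.
(200−151)/(319.327−227.308) × (297.251−227.308) + 151 = 49/92.019 × 69.943 + 151 ≈ 188.24 → 188.
SO₂: row 415.66–542.47 (AQI 151–200). (200−151)·(496.54−415.66)/(542.47−415.66) + 151 = 49·80.88/126.81 + 151 ≈ 182.25 → 182.
Sub-indices: O₃→63, NO₂→126, PM2.5→188, SO₂→182. Overall AQI = max = 188; dominant pollutant is PM2.5.
AQI 188: Unhealthy.

188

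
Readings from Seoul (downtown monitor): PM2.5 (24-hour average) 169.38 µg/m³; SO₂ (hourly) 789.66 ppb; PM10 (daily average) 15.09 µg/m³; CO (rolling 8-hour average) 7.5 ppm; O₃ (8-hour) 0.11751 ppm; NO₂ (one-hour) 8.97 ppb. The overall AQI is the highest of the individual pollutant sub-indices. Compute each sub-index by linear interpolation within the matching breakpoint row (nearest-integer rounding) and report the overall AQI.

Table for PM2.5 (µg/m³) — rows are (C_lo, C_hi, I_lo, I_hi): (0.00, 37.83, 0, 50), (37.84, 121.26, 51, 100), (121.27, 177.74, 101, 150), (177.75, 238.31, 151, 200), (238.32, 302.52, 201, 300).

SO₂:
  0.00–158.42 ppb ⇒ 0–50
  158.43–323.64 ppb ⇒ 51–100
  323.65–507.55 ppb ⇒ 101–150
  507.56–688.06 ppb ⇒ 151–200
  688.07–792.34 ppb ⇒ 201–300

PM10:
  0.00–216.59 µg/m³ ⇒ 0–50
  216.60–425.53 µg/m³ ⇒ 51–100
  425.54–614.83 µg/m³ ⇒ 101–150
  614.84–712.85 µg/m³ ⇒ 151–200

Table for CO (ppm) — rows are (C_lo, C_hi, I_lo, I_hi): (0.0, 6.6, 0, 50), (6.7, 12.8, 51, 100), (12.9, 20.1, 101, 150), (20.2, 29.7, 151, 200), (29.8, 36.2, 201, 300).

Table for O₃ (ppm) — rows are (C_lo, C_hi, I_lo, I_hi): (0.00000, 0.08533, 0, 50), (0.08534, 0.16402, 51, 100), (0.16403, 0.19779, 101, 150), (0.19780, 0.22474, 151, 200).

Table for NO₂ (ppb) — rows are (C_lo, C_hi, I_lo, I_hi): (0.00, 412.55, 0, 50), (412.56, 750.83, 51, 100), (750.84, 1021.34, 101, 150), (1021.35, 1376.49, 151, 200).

297

PM2.5: row 121.27–177.74 (AQI 101–150). (150−101)·(169.38−121.27)/(177.74−121.27) + 101 = 49·48.11/56.47 + 101 ≈ 142.75 → 143.
SO₂ 789.66: bracket 688.07–792.34 → index 201–300; slope 99/104.27, offset 101.59.
AQI = 201 + 99/104.27·101.59 ≈ 297.46 ⇒ 297.
PM10: row 0.00–216.59 (AQI 0–50). (50−0)·(15.09−0.00)/(216.59−0.00) + 0 = 50·15.09/216.59 + 0 ≈ 3.48 → 3.
CO 7.5: bracket 6.7–12.8 → index 51–100; slope 49/6.1, offset 0.8.
AQI = 51 + 49/6.1·0.8 ≈ 57.43 ⇒ 57.
O₃: 0.11751 ∈ [0.08534, 0.16402] ↔ index [51, 100].
51 + (0.11751−0.08534)·(100−51)/(0.16402−0.08534) = 51 + 0.03217·49/0.07868 ≈ 71.03, so AQI = 71.
NO₂: 8.97 ∈ [0.00, 412.55] ↔ index [0, 50].
0 + (8.97−0.00)·(50−0)/(412.55−0.00) = 0 + 8.97·50/412.55 ≈ 1.09, so AQI = 1.
Sub-indices: PM2.5→143, SO₂→297, PM10→3, CO→57, O₃→71, NO₂→1. Overall AQI = max = 297; dominant pollutant is SO₂.
AQI 297: Very Unhealthy.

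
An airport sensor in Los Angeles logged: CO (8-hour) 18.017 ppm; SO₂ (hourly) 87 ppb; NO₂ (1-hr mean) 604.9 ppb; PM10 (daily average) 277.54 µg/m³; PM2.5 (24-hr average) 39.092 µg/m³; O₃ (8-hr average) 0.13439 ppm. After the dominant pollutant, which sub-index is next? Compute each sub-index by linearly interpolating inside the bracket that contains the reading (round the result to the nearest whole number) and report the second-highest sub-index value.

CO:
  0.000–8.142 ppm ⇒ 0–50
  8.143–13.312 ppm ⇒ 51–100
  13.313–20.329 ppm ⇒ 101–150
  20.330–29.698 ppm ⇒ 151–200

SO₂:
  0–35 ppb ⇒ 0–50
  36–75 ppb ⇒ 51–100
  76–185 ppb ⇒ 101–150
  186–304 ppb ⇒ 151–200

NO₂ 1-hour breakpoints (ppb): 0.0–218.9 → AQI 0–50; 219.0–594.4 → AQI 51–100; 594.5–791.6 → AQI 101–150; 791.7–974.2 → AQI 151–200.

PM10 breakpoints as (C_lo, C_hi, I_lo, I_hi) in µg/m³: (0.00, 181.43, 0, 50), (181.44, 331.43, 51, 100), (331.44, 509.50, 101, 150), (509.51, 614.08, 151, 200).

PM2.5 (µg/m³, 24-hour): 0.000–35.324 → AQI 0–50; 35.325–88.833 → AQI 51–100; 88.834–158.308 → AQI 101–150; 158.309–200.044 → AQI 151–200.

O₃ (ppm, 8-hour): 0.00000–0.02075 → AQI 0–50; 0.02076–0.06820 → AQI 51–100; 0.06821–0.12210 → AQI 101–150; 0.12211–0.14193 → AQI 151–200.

134

CO 18.017: bracket 13.313–20.329 → index 101–150; slope 49/7.016, offset 4.704.
AQI = 101 + 49/7.016·4.704 ≈ 133.85 ⇒ 134.
SO₂ 87: bracket 76–185 → index 101–150; slope 49/109, offset 11.
AQI = 101 + 49/109·11 ≈ 105.94 ⇒ 106.
NO₂: row 594.5–791.6 (AQI 101–150). (150−101)·(604.9−594.5)/(791.6−594.5) + 101 = 49·10.4/197.1 + 101 ≈ 103.59 → 104.
PM10: row 181.44–331.43 (AQI 51–100). (100−51)·(277.54−181.44)/(331.43−181.44) + 51 = 49·96.10/149.99 + 51 ≈ 82.39 → 82.
PM2.5: row 35.325–88.833 (AQI 51–100). (100−51)·(39.092−35.325)/(88.833−35.325) + 51 = 49·3.767/53.508 + 51 ≈ 54.45 → 54.
O₃ 0.13439: bracket 0.12211–0.14193 → index 151–200; slope 49/0.01982, offset 0.01228.
AQI = 151 + 49/0.01982·0.01228 ≈ 181.36 ⇒ 181.
Sub-indices: CO→134, SO₂→106, NO₂→104, PM10→82, PM2.5→54, O₃→181. Ranked high→low: 181, 134, 106, 104, 82, 54. Second-highest sub-index = 134.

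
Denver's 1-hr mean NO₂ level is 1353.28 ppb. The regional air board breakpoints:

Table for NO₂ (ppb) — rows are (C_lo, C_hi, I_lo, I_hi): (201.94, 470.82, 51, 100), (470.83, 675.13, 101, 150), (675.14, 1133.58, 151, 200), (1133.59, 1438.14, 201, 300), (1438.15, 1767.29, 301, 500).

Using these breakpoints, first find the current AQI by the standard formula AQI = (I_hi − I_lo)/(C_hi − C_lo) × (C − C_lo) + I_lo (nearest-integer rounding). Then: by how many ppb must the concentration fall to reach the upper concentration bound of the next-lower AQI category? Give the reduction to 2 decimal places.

219.70

NO₂: 1353.28 ∈ [1133.59, 1438.14] ↔ index [201, 300].
201 + (1353.28−1133.59)·(300−201)/(1438.14−1133.59) = 201 + 219.69·99/304.55 ≈ 272.41, so AQI = 272.
Current AQI 272 is in the Very Unhealthy range (201–300). The next-lower category tops out at AQI 200, whose upper concentration bound is 1133.58 ppb.
Reduction needed = 1353.28 − 1133.58 = 219.70 ppb.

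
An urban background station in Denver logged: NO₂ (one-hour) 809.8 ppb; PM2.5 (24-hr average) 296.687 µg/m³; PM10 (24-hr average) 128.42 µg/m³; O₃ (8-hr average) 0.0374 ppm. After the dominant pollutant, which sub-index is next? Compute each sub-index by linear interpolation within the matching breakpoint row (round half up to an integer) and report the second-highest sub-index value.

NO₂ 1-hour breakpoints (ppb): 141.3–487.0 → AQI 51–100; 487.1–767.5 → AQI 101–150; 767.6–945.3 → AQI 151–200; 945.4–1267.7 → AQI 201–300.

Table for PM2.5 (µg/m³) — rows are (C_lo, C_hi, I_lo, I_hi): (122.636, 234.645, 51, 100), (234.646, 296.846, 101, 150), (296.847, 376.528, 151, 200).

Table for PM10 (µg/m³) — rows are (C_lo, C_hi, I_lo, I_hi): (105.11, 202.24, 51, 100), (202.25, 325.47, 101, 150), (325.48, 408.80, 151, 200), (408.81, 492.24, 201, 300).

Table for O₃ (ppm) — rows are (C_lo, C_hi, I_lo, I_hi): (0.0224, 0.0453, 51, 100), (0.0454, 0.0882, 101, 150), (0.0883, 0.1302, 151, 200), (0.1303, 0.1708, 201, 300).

NO₂ 809.8: bracket 767.6–945.3 → index 151–200; slope 49/177.7, offset 42.2.
AQI = 151 + 49/177.7·42.2 ≈ 162.64 ⇒ 163.
PM2.5: row 234.646–296.846 (AQI 101–150). (150−101)·(296.687−234.646)/(296.846−234.646) + 101 = 49·62.041/62.200 + 101 ≈ 149.87 → 150.
PM10 128.42: bracket 105.11–202.24 → index 51–100; slope 49/97.13, offset 23.31.
AQI = 51 + 49/97.13·23.31 ≈ 62.76 ⇒ 63.
O₃ 0.0374: bracket 0.0224–0.0453 → index 51–100; slope 49/0.0229, offset 0.0150.
AQI = 51 + 49/0.0229·0.0150 ≈ 83.10 ⇒ 83.
Sub-indices: NO₂→163, PM2.5→150, PM10→63, O₃→83. Ranked high→low: 163, 150, 83, 63. Second-highest sub-index = 150.

150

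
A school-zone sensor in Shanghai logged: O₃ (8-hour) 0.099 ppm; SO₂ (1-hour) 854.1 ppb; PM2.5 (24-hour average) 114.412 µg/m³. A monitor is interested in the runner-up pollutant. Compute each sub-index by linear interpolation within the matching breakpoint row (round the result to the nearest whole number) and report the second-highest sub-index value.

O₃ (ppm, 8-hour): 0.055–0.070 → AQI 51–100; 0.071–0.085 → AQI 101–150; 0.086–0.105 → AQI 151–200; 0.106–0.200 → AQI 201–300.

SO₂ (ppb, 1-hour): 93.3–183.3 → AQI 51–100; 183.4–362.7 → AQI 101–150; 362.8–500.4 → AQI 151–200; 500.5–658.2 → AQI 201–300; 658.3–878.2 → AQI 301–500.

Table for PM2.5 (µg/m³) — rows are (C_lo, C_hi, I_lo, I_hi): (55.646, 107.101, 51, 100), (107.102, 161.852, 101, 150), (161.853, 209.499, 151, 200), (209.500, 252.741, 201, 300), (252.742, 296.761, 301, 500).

O₃: row 0.086–0.105 (AQI 151–200). (200−151)·(0.099−0.086)/(0.105−0.086) + 151 = 49·0.013/0.019 + 151 ≈ 184.53 → 185.
SO₂: 854.1 ∈ [658.3, 878.2] ↔ index [301, 500].
301 + (854.1−658.3)·(500−301)/(878.2−658.3) = 301 + 195.8·199/219.9 ≈ 478.19, so AQI = 478.
PM2.5 114.412: bracket 107.102–161.852 → index 101–150; slope 49/54.750, offset 7.310.
AQI = 101 + 49/54.750·7.310 ≈ 107.54 ⇒ 108.
Sub-indices: O₃→185, SO₂→478, PM2.5→108. Ranked high→low: 478, 185, 108. Second-highest sub-index = 185.

185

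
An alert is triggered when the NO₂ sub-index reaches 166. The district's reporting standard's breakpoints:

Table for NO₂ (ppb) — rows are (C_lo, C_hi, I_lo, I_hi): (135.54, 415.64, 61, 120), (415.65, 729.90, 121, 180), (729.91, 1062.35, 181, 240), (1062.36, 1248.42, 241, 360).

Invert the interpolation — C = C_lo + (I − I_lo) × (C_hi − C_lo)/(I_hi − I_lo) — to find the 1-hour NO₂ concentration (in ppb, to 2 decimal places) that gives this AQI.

AQI 166 lies in the 121–180 band, which corresponds to 415.65–729.90 ppb.
C = 415.65 + (166−121)×(729.90−415.65)/(180−121) = 415.65 + 45×314.25/59 ≈ 655.3322 ppb → 655.33 ppb to 2 dp.

655.33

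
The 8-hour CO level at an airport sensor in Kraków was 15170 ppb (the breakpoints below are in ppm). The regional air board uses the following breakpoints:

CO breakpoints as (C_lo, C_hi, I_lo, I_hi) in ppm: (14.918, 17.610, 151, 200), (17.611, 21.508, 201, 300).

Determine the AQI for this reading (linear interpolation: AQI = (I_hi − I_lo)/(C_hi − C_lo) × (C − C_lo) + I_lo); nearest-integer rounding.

156

Convert: 15170 ppb = 15.170 ppm.
CO: 15.170 lies in 14.918–17.610, so I_lo=151, I_hi=200, C_lo=14.918, C_hi=17.610.
(200−151)/(17.610−14.918) × (15.170−14.918) + 151 = 49/2.692 × 0.252 + 151 ≈ 155.59 → 156.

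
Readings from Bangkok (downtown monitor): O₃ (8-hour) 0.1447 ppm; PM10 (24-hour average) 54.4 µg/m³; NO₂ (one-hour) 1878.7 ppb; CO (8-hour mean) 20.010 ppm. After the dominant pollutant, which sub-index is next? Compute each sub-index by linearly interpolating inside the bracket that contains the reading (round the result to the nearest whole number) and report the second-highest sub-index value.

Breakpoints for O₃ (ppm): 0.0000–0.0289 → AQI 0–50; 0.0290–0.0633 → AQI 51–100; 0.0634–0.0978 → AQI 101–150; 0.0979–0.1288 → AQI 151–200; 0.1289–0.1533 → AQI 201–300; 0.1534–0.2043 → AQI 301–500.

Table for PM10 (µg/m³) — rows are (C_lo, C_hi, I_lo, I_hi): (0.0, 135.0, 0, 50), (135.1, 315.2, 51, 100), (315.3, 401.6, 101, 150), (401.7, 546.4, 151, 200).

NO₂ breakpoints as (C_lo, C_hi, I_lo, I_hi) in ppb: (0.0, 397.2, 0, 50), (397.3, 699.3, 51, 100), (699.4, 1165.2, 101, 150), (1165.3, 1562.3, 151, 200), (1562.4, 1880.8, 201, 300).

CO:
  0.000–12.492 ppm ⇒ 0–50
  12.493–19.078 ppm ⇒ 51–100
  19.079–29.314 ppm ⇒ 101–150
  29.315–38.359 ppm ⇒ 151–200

265

O₃: 0.1447 ∈ [0.1289, 0.1533] ↔ index [201, 300].
201 + (0.1447−0.1289)·(300−201)/(0.1533−0.1289) = 201 + 0.0158·99/0.0244 ≈ 265.11, so AQI = 265.
PM10: 54.4 lies in 0.0–135.0, so I_lo=0, I_hi=50, C_lo=0.0, C_hi=135.0.
(50−0)/(135.0−0.0) × (54.4−0.0) + 0 = 50/135.0 × 54.4 + 0 ≈ 20.15 → 20.
NO₂: 1878.7 lies in 1562.4–1880.8, so I_lo=201, I_hi=300, C_lo=1562.4, C_hi=1880.8.
(300−201)/(1880.8−1562.4) × (1878.7−1562.4) + 201 = 99/318.4 × 316.3 + 201 ≈ 299.35 → 299.
CO: 20.010 ∈ [19.079, 29.314] ↔ index [101, 150].
101 + (20.010−19.079)·(150−101)/(29.314−19.079) = 101 + 0.931·49/10.235 ≈ 105.46, so AQI = 105.
Sub-indices: O₃→265, PM10→20, NO₂→299, CO→105. Ranked high→low: 299, 265, 105, 20. Second-highest sub-index = 265.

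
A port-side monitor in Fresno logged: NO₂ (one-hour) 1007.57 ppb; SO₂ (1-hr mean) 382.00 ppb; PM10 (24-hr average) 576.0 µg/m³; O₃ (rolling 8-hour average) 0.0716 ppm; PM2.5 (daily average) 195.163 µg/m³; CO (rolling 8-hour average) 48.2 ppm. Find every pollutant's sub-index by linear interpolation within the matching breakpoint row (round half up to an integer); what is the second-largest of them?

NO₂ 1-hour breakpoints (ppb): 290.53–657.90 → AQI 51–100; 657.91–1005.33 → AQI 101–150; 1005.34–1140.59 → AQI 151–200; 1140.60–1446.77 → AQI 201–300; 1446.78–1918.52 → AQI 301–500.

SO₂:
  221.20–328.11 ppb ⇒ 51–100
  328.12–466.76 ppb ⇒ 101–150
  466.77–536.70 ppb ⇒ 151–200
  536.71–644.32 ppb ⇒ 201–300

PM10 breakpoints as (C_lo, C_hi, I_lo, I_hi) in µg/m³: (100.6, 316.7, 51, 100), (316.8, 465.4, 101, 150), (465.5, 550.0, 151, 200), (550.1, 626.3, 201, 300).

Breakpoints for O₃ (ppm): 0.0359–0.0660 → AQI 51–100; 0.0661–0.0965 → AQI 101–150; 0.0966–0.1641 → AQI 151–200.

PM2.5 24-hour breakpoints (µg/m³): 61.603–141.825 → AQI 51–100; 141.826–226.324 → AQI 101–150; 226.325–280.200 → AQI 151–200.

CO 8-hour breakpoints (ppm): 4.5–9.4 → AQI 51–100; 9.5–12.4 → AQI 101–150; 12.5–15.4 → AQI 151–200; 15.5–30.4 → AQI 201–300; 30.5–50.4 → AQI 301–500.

NO₂: 1007.57 lies in 1005.34–1140.59, so I_lo=151, I_hi=200, C_lo=1005.34, C_hi=1140.59.
(200−151)/(1140.59−1005.34) × (1007.57−1005.34) + 151 = 49/135.25 × 2.23 + 151 ≈ 151.81 → 152.
SO₂: 382.00 lies in 328.12–466.76, so I_lo=101, I_hi=150, C_lo=328.12, C_hi=466.76.
(150−101)/(466.76−328.12) × (382.00−328.12) + 101 = 49/138.64 × 53.88 + 101 ≈ 120.04 → 120.
PM10: 576.0 lies in 550.1–626.3, so I_lo=201, I_hi=300, C_lo=550.1, C_hi=626.3.
(300−201)/(626.3−550.1) × (576.0−550.1) + 201 = 99/76.2 × 25.9 + 201 ≈ 234.65 → 235.
O₃ 0.0716: bracket 0.0661–0.0965 → index 101–150; slope 49/0.0304, offset 0.0055.
AQI = 101 + 49/0.0304·0.0055 ≈ 109.87 ⇒ 110.
PM2.5 195.163: bracket 141.826–226.324 → index 101–150; slope 49/84.498, offset 53.337.
AQI = 101 + 49/84.498·53.337 ≈ 131.93 ⇒ 132.
CO: 48.2 lies in 30.5–50.4, so I_lo=301, I_hi=500, C_lo=30.5, C_hi=50.4.
(500−301)/(50.4−30.5) × (48.2−30.5) + 301 = 199/19.9 × 17.7 + 301 ≈ 478.00 → 478.
Sub-indices: NO₂→152, SO₂→120, PM10→235, O₃→110, PM2.5→132, CO→478. Ranked high→low: 478, 235, 152, 132, 120, 110. Second-highest sub-index = 235.

235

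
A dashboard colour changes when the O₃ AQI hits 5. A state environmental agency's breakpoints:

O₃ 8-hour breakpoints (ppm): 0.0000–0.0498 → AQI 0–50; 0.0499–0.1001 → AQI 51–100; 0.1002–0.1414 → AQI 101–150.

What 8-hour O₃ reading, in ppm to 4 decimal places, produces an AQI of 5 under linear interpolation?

AQI 5 lies in the 0–50 band, which corresponds to 0.0000–0.0498 ppm.
C = 0.0000 + (5−0)×(0.0498−0.0000)/(50−0) = 0.0000 + 5×0.0498/50 ≈ 0.004980 ppm → 0.0050 ppm to 4 dp.

0.0050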